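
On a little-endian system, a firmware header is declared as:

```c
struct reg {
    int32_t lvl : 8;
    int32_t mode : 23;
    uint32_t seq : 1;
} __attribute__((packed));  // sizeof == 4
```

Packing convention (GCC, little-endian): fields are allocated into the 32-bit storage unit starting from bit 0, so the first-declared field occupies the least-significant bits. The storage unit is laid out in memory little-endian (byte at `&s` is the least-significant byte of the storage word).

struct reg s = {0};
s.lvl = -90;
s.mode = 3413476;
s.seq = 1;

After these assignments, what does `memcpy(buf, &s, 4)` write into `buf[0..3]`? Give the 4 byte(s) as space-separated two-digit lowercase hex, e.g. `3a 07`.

lvl:8 = -90 → 0xa6 << 0 → word 0x000000a6
mode:23 = 3413476 → 0x3415e4 << 8 → word 0x3415e4a6
seq:1 = 1 → 0x1 << 31 → word 0xb415e4a6
word = 0xb415e4a6 → little-endian bytes:
  [0]=0xa6  [1]=0xe4  [2]=0x15  [3]=0xb4

a6 e4 15 b4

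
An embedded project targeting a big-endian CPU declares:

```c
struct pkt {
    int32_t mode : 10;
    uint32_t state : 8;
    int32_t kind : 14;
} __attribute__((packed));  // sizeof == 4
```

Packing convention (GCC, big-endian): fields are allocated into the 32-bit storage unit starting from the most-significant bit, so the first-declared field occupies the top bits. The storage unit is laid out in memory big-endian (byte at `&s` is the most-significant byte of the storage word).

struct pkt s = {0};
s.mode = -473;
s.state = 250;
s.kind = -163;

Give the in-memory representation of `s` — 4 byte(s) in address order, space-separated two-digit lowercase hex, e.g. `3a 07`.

89 fe bf 5d

mode:10 = -473 → 0x227 << 22 → word 0x89c00000
state:8 = 250 → 0xfa << 14 → word 0x89fe8000
kind:14 = -163 → 0x3f5d << 0 → word 0x89febf5d
word = 0x89febf5d → big-endian bytes:
  [0]=0x89  [1]=0xfe  [2]=0xbf  [3]=0x5d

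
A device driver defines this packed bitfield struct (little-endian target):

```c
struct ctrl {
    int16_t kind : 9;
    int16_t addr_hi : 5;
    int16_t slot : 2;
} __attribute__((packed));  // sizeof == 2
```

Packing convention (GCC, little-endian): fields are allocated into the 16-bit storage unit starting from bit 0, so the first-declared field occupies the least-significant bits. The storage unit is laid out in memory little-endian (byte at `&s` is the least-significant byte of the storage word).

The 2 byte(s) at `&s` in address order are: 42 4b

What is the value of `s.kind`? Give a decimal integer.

-190

[0]=0x42 [1]=0x4b (little-endian) → word 0x4b42
kind [0+:9] = (word>>0) & 0x1ff = 322  ←
addr_hi [9+:5] = (word>>9) & 0x1f = 5
slot [14+:2] = (word>>14) & 0x3 = 1
kind signed 9b, MSB=1: 322 - 512 = -190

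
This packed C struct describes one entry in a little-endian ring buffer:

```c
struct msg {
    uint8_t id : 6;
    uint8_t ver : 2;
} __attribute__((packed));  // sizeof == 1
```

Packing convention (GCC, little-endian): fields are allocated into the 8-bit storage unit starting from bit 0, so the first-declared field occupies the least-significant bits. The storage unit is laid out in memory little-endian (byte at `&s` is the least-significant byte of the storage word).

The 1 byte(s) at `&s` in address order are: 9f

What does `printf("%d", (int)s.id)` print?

31

[0]=0x9f (little-endian) → word 0x9f
id:6 @ bit 0 → (0x9f>>0)&0x3f = 0x1f  ←
ver:2 @ bit 6 → (0x9f>>6)&0x3 = 0x2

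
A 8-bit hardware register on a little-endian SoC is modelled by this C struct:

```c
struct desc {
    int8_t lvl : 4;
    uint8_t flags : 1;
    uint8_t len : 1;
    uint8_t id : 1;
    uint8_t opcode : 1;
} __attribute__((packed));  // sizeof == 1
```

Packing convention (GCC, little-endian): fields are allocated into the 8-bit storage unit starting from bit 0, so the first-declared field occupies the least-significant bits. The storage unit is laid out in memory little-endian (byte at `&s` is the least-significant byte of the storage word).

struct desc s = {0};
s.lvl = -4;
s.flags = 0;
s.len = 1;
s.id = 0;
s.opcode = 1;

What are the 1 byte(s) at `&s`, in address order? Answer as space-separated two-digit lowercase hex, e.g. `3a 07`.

ac

lvl:4 = -4 → 0xc << 0 → word 0x0c
flags:1 = 0 → 0x0 << 4 → word 0x0c
len:1 = 1 → 0x1 << 5 → word 0x2c
id:1 = 0 → 0x0 << 6 → word 0x2c
opcode:1 = 1 → 0x1 << 7 → word 0xac
word = 0xac → little-endian bytes:
  [0]=0xac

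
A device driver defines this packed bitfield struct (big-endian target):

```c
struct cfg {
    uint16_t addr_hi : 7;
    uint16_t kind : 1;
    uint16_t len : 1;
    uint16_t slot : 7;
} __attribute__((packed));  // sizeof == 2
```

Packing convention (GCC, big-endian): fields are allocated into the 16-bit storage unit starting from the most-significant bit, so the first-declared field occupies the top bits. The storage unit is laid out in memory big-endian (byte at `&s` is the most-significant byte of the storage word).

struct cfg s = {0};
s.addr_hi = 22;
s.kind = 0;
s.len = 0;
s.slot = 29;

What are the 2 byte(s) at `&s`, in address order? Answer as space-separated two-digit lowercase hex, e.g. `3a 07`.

2c 1d

addr_hi (7b) val=22 bits=0x16 at bit 9: 0x2c00
kind (1b) val=0 bits=0x0 at bit 8: 0x2c00
len (1b) val=0 bits=0x0 at bit 7: 0x2c00
slot (7b) val=29 bits=0x1d at bit 0: 0x2c1d
word = 0x2c1d → big-endian bytes:
  [0]=0x2c  [1]=0x1d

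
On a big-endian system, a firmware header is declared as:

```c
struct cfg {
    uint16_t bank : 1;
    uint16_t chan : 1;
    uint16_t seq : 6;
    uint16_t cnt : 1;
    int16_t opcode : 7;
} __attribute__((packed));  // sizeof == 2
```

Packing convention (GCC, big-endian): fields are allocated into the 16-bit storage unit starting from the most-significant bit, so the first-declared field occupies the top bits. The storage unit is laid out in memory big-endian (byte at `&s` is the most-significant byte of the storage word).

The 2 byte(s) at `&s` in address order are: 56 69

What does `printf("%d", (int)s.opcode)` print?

[0]=0x56 [1]=0x69 (big-endian) → word 0x5669
bank [15+:1] = (word>>15) & 0x1 = 0
chan [14+:1] = (word>>14) & 0x1 = 1
seq [8+:6] = (word>>8) & 0x3f = 22
cnt [7+:1] = (word>>7) & 0x1 = 0
opcode [0+:7] = (word>>0) & 0x7f = 105  ←
opcode signed 7b, MSB=1: 105 - 128 = -23

-23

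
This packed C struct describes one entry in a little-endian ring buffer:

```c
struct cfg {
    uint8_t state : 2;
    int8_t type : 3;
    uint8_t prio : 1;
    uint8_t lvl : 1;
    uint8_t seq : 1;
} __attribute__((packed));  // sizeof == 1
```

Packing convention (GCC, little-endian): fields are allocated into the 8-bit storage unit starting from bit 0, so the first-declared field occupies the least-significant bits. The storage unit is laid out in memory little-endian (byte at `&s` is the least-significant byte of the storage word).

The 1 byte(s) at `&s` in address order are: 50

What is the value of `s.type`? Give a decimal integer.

[0]=0x50 (little-endian) → word 0x50
state:2 @ bit 0 → (0x50>>0)&0x3 = 0x0
type:3 @ bit 2 → (0x50>>2)&0x7 = 0x4  ←
prio:1 @ bit 5 → (0x50>>5)&0x1 = 0x0
lvl:1 @ bit 6 → (0x50>>6)&0x1 = 0x1
seq:1 @ bit 7 → (0x50>>7)&0x1 = 0x0
type signed 3b, MSB=1: 4 - 8 = -4

-4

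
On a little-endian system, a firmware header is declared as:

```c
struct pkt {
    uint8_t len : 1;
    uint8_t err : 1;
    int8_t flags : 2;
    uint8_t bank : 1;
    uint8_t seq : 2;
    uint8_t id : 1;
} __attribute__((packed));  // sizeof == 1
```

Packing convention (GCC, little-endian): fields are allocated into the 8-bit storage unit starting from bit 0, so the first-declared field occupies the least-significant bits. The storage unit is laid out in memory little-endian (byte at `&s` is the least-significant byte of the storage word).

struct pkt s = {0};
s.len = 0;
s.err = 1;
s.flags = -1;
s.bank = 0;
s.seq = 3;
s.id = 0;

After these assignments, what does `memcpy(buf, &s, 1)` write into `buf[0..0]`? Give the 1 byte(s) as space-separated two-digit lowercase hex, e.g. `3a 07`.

len (1b) val=0 bits=0x0 at bit 0: 0x00
err (1b) val=1 bits=0x1 at bit 1: 0x02
flags (2b) val=-1 bits=0x3 at bit 2: 0x0e
bank (1b) val=0 bits=0x0 at bit 4: 0x0e
seq (2b) val=3 bits=0x3 at bit 5: 0x6e
id (1b) val=0 bits=0x0 at bit 7: 0x6e
word = 0x6e → little-endian bytes:
  [0]=0x6e

6e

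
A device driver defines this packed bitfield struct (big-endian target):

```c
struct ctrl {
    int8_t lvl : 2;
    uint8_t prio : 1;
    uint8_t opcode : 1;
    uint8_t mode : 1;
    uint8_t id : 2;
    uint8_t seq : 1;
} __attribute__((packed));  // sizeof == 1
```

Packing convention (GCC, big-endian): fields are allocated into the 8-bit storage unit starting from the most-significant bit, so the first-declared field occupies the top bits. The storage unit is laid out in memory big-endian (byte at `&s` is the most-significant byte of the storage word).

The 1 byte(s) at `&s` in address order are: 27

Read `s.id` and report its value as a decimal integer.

[0]=0x27 (big-endian) → word 0x27
lvl [6+:2] = (word>>6) & 0x3 = 0
prio [5+:1] = (word>>5) & 0x1 = 1
opcode [4+:1] = (word>>4) & 0x1 = 0
mode [3+:1] = (word>>3) & 0x1 = 0
id [1+:2] = (word>>1) & 0x3 = 3  ←
seq [0+:1] = (word>>0) & 0x1 = 1

3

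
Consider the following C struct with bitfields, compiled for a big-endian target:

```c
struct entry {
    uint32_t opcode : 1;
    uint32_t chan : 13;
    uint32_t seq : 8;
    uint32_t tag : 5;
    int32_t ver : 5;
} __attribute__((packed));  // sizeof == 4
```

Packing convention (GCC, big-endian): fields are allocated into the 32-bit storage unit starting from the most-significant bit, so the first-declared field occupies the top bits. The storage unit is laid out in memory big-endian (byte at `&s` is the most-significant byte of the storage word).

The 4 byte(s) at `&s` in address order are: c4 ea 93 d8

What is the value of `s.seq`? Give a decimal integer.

164

[0]=0xc4 [1]=0xea [2]=0x93 [3]=0xd8 (big-endian) → word 0xc4ea93d8
opcode [31+:1] = (word>>31) & 0x1 = 1
chan [18+:13] = (word>>18) & 0x1fff = 4410
seq [10+:8] = (word>>10) & 0xff = 164  ←
tag [5+:5] = (word>>5) & 0x1f = 30
ver [0+:5] = (word>>0) & 0x1f = 24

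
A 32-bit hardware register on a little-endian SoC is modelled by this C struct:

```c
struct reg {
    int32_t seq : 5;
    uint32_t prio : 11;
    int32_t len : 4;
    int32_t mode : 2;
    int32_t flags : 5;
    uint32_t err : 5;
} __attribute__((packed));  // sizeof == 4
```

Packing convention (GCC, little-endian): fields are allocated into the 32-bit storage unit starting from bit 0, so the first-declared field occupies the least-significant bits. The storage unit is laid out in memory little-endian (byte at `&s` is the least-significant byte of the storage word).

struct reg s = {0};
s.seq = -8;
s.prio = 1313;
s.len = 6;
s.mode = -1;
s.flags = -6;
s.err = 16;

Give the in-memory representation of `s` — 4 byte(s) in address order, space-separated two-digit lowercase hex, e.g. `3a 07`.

[0+:5] seq=-8 & 0x1f = 0x18; word=0x00000018
[5+:11] prio=1313 & 0x7ff = 0x521; word=0x0000a438
[16+:4] len=6 & 0xf = 0x6; word=0x0006a438
[20+:2] mode=-1 & 0x3 = 0x3; word=0x0036a438
[22+:5] flags=-6 & 0x1f = 0x1a; word=0x06b6a438
[27+:5] err=16 & 0x1f = 0x10; word=0x86b6a438
word = 0x86b6a438 → little-endian bytes:
  [0]=0x38  [1]=0xa4  [2]=0xb6  [3]=0x86

38 a4 b6 86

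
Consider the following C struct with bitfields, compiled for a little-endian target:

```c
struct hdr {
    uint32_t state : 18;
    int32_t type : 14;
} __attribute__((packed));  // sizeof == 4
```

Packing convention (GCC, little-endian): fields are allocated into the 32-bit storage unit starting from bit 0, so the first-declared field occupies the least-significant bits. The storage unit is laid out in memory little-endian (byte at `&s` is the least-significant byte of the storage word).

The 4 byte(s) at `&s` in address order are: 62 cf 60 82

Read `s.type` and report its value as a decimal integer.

-8040

[0]=0x62 [1]=0xcf [2]=0x60 [3]=0x82 (little-endian) → word 0x8260cf62
state [0+:18] = (word>>0) & 0x3ffff = 53090
type [18+:14] = (word>>18) & 0x3fff = 8344  ←
type signed 14b, MSB=1: 8344 - 16384 = -8040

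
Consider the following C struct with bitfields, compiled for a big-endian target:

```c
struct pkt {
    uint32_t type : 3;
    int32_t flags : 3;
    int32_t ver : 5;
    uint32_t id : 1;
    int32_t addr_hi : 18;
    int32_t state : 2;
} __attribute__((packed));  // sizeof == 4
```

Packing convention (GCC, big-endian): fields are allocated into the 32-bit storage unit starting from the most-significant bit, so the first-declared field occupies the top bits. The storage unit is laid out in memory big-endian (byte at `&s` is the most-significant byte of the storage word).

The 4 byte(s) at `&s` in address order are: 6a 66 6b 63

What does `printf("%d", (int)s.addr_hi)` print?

[0]=0x6a [1]=0x66 [2]=0x6b [3]=0x63 (big-endian) → word 0x6a666b63
type [29+:3] = (word>>29) & 0x7 = 3
flags [26+:3] = (word>>26) & 0x7 = 2
ver [21+:5] = (word>>21) & 0x1f = 19
id [20+:1] = (word>>20) & 0x1 = 0
addr_hi [2+:18] = (word>>2) & 0x3ffff = 105176  ←
state [0+:2] = (word>>0) & 0x3 = 3
addr_hi signed 18b, MSB=0: value = 105176

105176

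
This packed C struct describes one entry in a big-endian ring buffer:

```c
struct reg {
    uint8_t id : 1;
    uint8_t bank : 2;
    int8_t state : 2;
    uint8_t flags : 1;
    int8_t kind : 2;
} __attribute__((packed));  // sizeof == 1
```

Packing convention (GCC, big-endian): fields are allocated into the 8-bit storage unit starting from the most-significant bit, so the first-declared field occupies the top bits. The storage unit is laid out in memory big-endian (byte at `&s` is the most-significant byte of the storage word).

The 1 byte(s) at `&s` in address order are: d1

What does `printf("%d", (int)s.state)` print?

-2

[0]=0xd1 (big-endian) → word 0xd1
id [7+:1] = (word>>7) & 0x1 = 1
bank [5+:2] = (word>>5) & 0x3 = 2
state [3+:2] = (word>>3) & 0x3 = 2  ←
flags [2+:1] = (word>>2) & 0x1 = 0
kind [0+:2] = (word>>0) & 0x3 = 1
state signed 2b, MSB=1: 2 - 4 = -2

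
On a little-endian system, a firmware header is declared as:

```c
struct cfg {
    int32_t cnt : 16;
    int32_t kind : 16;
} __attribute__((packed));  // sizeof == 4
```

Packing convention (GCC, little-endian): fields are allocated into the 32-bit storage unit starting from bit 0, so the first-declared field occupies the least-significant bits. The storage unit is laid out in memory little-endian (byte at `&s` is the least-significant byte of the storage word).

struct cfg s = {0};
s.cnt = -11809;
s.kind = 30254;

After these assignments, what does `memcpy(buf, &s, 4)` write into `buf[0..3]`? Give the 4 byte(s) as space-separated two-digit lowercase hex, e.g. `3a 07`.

df d1 2e 76

cnt (16b) val=-11809 bits=0xd1df at bit 0: 0x0000d1df
kind (16b) val=30254 bits=0x762e at bit 16: 0x762ed1df
word = 0x762ed1df → little-endian bytes:
  [0]=0xdf  [1]=0xd1  [2]=0x2e  [3]=0x76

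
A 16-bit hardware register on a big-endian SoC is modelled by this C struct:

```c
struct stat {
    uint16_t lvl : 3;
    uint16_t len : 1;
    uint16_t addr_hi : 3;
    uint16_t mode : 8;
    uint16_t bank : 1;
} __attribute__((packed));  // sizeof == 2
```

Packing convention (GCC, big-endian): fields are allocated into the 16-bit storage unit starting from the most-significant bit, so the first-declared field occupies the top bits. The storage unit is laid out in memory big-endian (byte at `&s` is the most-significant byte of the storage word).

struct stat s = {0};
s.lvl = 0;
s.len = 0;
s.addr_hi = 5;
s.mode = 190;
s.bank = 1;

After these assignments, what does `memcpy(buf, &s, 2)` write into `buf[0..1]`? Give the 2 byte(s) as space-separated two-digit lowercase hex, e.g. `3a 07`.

lvl (3b) val=0 bits=0x0 at bit 13: 0x0000
len (1b) val=0 bits=0x0 at bit 12: 0x0000
addr_hi (3b) val=5 bits=0x5 at bit 9: 0x0a00
mode (8b) val=190 bits=0xbe at bit 1: 0x0b7c
bank (1b) val=1 bits=0x1 at bit 0: 0x0b7d
word = 0x0b7d → big-endian bytes:
  [0]=0x0b  [1]=0x7d

0b 7d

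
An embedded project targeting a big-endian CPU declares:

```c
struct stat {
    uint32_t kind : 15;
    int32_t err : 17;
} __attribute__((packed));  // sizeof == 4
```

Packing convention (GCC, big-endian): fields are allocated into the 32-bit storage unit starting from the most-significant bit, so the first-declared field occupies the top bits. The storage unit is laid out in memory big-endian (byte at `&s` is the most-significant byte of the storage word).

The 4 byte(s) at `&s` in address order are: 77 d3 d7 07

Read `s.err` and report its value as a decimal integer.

[0]=0x77 [1]=0xd3 [2]=0xd7 [3]=0x07 (big-endian) → word 0x77d3d707
kind:15 @ bit 17 → (0x77d3d707>>17)&0x7fff = 0x3be9
err:17 @ bit 0 → (0x77d3d707>>0)&0x1ffff = 0x1d707  ←
err signed 17b, MSB=1: 120583 - 131072 = -10489

-10489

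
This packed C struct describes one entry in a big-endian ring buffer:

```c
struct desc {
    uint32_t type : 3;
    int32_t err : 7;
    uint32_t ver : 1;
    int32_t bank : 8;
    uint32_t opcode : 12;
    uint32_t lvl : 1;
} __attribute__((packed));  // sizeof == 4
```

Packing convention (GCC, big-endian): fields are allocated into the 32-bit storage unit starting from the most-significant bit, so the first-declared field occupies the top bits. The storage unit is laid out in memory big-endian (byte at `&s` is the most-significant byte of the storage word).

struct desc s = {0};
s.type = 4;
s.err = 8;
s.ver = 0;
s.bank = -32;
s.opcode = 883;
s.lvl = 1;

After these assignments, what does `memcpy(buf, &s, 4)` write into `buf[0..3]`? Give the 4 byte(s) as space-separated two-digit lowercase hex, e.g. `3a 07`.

type:3 = 4 → 0x4 << 29 → word 0x80000000
err:7 = 8 → 0x8 << 22 → word 0x82000000
ver:1 = 0 → 0x0 << 21 → word 0x82000000
bank:8 = -32 → 0xe0 << 13 → word 0x821c0000
opcode:12 = 883 → 0x373 << 1 → word 0x821c06e6
lvl:1 = 1 → 0x1 << 0 → word 0x821c06e7
word = 0x821c06e7 → big-endian bytes:
  [0]=0x82  [1]=0x1c  [2]=0x06  [3]=0xe7

82 1c 06 e7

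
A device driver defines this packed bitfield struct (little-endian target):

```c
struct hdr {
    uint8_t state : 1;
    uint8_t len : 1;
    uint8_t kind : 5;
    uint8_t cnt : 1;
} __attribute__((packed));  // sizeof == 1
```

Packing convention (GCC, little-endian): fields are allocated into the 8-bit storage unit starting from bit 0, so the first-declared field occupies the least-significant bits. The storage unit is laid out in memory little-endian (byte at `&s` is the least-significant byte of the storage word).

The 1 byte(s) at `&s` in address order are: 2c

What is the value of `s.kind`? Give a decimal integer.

[0]=0x2c (little-endian) → word 0x2c
state [0+:1] = (word>>0) & 0x1 = 0
len [1+:1] = (word>>1) & 0x1 = 0
kind [2+:5] = (word>>2) & 0x1f = 11  ←
cnt [7+:1] = (word>>7) & 0x1 = 0

11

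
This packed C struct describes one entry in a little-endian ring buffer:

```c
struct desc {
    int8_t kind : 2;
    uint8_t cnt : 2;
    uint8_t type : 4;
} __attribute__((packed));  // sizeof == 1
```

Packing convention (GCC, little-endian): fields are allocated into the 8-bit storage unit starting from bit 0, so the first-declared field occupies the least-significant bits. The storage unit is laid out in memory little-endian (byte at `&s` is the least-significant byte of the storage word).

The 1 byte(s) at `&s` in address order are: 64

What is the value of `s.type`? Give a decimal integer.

6

[0]=0x64 (little-endian) → word 0x64
kind:2 @ bit 0 → (0x64>>0)&0x3 = 0x0
cnt:2 @ bit 2 → (0x64>>2)&0x3 = 0x1
type:4 @ bit 4 → (0x64>>4)&0xf = 0x6  ←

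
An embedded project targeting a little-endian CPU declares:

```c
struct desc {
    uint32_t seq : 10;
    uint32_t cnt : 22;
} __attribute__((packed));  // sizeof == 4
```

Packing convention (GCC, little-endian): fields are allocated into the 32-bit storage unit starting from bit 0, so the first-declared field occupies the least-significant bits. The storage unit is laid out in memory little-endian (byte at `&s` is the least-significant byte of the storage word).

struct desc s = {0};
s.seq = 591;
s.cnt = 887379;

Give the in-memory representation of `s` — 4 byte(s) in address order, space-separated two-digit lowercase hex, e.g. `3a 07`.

seq (10b) val=591 bits=0x24f at bit 0: 0x0000024f
cnt (22b) val=887379 bits=0xd8a53 at bit 10: 0x36294e4f
word = 0x36294e4f → little-endian bytes:
  [0]=0x4f  [1]=0x4e  [2]=0x29  [3]=0x36

4f 4e 29 36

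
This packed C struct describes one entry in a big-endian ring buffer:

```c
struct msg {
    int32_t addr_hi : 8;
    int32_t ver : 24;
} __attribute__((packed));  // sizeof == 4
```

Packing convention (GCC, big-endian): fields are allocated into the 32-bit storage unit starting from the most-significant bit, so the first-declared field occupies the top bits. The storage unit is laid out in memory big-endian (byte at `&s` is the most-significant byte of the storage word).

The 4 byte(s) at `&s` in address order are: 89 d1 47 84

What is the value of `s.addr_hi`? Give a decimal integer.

-119

[0]=0x89 [1]=0xd1 [2]=0x47 [3]=0x84 (big-endian) → word 0x89d14784
addr_hi:8 @ bit 24 → (0x89d14784>>24)&0xff = 0x89  ←
ver:24 @ bit 0 → (0x89d14784>>0)&0xffffff = 0xd14784
addr_hi signed 8b, MSB=1: 137 - 256 = -119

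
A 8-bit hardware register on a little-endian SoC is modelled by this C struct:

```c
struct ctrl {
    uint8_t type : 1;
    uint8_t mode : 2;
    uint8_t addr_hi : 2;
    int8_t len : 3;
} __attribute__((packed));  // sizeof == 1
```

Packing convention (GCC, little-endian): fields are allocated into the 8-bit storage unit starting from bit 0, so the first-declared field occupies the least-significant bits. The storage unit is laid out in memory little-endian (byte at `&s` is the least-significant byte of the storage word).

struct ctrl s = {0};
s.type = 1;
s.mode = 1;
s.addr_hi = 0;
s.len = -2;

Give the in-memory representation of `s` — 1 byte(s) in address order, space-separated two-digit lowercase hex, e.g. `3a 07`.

[0+:1] type=1 & 0x1 = 0x1; word=0x01
[1+:2] mode=1 & 0x3 = 0x1; word=0x03
[3+:2] addr_hi=0 & 0x3 = 0x0; word=0x03
[5+:3] len=-2 & 0x7 = 0x6; word=0xc3
word = 0xc3 → little-endian bytes:
  [0]=0xc3

c3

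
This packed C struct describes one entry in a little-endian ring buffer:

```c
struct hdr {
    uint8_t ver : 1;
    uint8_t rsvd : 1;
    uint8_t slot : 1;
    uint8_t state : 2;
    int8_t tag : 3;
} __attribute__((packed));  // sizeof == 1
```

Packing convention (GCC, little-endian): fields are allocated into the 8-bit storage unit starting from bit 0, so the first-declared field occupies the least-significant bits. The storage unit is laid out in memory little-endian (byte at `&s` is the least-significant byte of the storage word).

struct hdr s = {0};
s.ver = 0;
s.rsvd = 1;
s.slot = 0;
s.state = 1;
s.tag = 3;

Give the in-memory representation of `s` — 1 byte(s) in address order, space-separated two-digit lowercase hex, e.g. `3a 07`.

ver (1b) val=0 bits=0x0 at bit 0: 0x00
rsvd (1b) val=1 bits=0x1 at bit 1: 0x02
slot (1b) val=0 bits=0x0 at bit 2: 0x02
state (2b) val=1 bits=0x1 at bit 3: 0x0a
tag (3b) val=3 bits=0x3 at bit 5: 0x6a
word = 0x6a → little-endian bytes:
  [0]=0x6a

6a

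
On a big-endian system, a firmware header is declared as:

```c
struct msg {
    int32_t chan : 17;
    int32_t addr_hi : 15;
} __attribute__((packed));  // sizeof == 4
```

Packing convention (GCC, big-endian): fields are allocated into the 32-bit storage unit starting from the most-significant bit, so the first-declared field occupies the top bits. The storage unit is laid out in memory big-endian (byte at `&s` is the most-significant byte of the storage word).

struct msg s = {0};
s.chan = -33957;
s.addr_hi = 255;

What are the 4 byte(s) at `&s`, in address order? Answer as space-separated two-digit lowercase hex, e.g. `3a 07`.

[15+:17] chan=-33957 & 0x1ffff = 0x17b5b; word=0xbdad8000
[0+:15] addr_hi=255 & 0x7fff = 0xff; word=0xbdad80ff
word = 0xbdad80ff → big-endian bytes:
  [0]=0xbd  [1]=0xad  [2]=0x80  [3]=0xff

bd ad 80 ff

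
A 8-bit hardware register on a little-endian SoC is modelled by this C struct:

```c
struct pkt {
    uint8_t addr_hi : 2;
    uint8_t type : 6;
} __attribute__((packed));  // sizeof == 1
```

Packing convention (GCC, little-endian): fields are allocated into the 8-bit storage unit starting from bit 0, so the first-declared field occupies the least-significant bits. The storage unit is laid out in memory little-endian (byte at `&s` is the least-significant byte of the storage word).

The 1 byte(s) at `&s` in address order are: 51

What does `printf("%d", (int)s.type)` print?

[0]=0x51 (little-endian) → word 0x51
addr_hi:2 @ bit 0 → (0x51>>0)&0x3 = 0x1
type:6 @ bit 2 → (0x51>>2)&0x3f = 0x14  ←

20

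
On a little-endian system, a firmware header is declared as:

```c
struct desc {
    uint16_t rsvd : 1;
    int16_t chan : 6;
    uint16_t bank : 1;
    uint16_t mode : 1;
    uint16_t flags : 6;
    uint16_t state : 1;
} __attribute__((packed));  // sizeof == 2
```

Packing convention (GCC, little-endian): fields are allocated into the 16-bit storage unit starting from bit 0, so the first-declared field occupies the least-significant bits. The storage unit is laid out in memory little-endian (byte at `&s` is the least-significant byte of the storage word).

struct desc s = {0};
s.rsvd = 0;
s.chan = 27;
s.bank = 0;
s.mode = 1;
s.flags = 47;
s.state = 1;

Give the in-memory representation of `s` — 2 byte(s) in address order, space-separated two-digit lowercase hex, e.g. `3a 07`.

36 df

[0+:1] rsvd=0 & 0x1 = 0x0; word=0x0000
[1+:6] chan=27 & 0x3f = 0x1b; word=0x0036
[7+:1] bank=0 & 0x1 = 0x0; word=0x0036
[8+:1] mode=1 & 0x1 = 0x1; word=0x0136
[9+:6] flags=47 & 0x3f = 0x2f; word=0x5f36
[15+:1] state=1 & 0x1 = 0x1; word=0xdf36
word = 0xdf36 → little-endian bytes:
  [0]=0x36  [1]=0xdf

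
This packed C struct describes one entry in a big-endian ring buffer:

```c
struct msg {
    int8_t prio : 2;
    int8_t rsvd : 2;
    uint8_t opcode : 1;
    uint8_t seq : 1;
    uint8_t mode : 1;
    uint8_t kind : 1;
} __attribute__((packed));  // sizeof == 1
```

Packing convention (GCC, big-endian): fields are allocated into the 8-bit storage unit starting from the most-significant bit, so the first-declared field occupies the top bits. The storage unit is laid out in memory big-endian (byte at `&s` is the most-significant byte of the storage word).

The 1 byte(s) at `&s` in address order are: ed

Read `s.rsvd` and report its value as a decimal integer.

-2

[0]=0xed (big-endian) → word 0xed
prio [6+:2] = (word>>6) & 0x3 = 3
rsvd [4+:2] = (word>>4) & 0x3 = 2  ←
opcode [3+:1] = (word>>3) & 0x1 = 1
seq [2+:1] = (word>>2) & 0x1 = 1
mode [1+:1] = (word>>1) & 0x1 = 0
kind [0+:1] = (word>>0) & 0x1 = 1
rsvd signed 2b, MSB=1: 2 - 4 = -2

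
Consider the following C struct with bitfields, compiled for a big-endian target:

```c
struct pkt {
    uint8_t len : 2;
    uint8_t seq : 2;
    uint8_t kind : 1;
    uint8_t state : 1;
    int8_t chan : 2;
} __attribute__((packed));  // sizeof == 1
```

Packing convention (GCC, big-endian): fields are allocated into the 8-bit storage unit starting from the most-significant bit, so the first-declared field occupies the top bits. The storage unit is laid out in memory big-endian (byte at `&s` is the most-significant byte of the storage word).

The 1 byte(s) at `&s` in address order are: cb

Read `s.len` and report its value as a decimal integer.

[0]=0xcb (big-endian) → word 0xcb
len:2 @ bit 6 → (0xcb>>6)&0x3 = 0x3  ←
seq:2 @ bit 4 → (0xcb>>4)&0x3 = 0x0
kind:1 @ bit 3 → (0xcb>>3)&0x1 = 0x1
state:1 @ bit 2 → (0xcb>>2)&0x1 = 0x0
chan:2 @ bit 0 → (0xcb>>0)&0x3 = 0x3

3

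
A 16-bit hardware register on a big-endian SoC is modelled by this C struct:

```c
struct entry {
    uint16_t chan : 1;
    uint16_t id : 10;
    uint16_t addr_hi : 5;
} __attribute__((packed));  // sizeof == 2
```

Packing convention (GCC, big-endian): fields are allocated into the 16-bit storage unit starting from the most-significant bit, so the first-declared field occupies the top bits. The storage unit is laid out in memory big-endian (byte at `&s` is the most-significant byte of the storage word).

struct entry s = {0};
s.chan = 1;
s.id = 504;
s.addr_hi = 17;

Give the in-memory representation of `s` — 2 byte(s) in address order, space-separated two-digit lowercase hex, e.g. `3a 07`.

bf 11

[15+:1] chan=1 & 0x1 = 0x1; word=0x8000
[5+:10] id=504 & 0x3ff = 0x1f8; word=0xbf00
[0+:5] addr_hi=17 & 0x1f = 0x11; word=0xbf11
word = 0xbf11 → big-endian bytes:
  [0]=0xbf  [1]=0x11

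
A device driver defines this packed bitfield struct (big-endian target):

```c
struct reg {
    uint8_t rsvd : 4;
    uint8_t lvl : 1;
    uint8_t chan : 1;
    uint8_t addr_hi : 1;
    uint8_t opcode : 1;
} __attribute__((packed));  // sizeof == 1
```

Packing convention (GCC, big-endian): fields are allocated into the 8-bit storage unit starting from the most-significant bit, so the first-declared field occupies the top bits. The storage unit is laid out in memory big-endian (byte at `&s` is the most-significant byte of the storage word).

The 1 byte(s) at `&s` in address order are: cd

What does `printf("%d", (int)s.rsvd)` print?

12

[0]=0xcd (big-endian) → word 0xcd
rsvd:4 @ bit 4 → (0xcd>>4)&0xf = 0xc  ←
lvl:1 @ bit 3 → (0xcd>>3)&0x1 = 0x1
chan:1 @ bit 2 → (0xcd>>2)&0x1 = 0x1
addr_hi:1 @ bit 1 → (0xcd>>1)&0x1 = 0x0
opcode:1 @ bit 0 → (0xcd>>0)&0x1 = 0x1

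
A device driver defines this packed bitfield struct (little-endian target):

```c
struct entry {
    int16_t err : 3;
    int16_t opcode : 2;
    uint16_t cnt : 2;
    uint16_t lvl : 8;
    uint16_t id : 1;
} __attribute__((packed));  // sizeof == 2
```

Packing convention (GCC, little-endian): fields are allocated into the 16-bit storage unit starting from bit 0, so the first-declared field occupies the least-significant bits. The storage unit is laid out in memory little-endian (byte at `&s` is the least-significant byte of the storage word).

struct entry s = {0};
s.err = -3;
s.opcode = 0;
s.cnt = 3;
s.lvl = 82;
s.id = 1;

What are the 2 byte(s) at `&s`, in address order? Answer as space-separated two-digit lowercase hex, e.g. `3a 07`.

65 a9

err (3b) val=-3 bits=0x5 at bit 0: 0x0005
opcode (2b) val=0 bits=0x0 at bit 3: 0x0005
cnt (2b) val=3 bits=0x3 at bit 5: 0x0065
lvl (8b) val=82 bits=0x52 at bit 7: 0x2965
id (1b) val=1 bits=0x1 at bit 15: 0xa965
word = 0xa965 → little-endian bytes:
  [0]=0x65  [1]=0xa9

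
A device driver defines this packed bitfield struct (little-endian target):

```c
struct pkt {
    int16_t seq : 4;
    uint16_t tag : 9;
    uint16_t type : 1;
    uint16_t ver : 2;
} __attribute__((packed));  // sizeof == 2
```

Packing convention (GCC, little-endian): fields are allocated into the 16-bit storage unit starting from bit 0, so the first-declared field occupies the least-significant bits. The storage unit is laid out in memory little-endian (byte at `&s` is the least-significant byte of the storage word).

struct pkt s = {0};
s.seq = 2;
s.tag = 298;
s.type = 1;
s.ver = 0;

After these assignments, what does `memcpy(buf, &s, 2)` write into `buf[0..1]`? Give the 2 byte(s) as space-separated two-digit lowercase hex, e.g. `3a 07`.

seq (4b) val=2 bits=0x2 at bit 0: 0x0002
tag (9b) val=298 bits=0x12a at bit 4: 0x12a2
type (1b) val=1 bits=0x1 at bit 13: 0x32a2
ver (2b) val=0 bits=0x0 at bit 14: 0x32a2
word = 0x32a2 → little-endian bytes:
  [0]=0xa2  [1]=0x32

a2 32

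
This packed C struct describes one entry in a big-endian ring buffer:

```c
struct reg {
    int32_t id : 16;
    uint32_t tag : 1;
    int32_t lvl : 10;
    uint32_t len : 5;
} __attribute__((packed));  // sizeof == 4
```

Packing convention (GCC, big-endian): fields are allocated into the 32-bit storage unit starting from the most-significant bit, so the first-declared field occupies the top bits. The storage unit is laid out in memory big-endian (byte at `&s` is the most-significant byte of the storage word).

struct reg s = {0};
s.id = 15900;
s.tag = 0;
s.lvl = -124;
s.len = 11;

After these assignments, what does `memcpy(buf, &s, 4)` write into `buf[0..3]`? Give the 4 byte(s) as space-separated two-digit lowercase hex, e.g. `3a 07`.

[16+:16] id=15900 & 0xffff = 0x3e1c; word=0x3e1c0000
[15+:1] tag=0 & 0x1 = 0x0; word=0x3e1c0000
[5+:10] lvl=-124 & 0x3ff = 0x384; word=0x3e1c7080
[0+:5] len=11 & 0x1f = 0xb; word=0x3e1c708b
word = 0x3e1c708b → big-endian bytes:
  [0]=0x3e  [1]=0x1c  [2]=0x70  [3]=0x8b

3e 1c 70 8b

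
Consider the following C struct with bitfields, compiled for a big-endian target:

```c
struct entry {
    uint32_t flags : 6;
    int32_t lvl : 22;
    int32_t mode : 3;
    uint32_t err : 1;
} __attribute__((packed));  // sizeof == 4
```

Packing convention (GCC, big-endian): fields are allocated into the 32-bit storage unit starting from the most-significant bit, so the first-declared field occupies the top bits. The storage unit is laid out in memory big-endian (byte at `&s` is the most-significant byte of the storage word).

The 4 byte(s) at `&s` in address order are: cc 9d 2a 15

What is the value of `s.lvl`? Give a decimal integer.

643745

[0]=0xcc [1]=0x9d [2]=0x2a [3]=0x15 (big-endian) → word 0xcc9d2a15
flags [26+:6] = (word>>26) & 0x3f = 51
lvl [4+:22] = (word>>4) & 0x3fffff = 643745  ←
mode [1+:3] = (word>>1) & 0x7 = 2
err [0+:1] = (word>>0) & 0x1 = 1
lvl signed 22b, MSB=0: value = 643745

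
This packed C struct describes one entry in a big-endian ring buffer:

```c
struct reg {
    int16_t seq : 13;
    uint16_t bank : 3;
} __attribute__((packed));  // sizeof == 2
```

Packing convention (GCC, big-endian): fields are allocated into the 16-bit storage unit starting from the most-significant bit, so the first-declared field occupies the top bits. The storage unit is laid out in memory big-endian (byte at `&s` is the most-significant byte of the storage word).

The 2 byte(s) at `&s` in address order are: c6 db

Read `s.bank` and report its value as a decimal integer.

[0]=0xc6 [1]=0xdb (big-endian) → word 0xc6db
seq:13 @ bit 3 → (0xc6db>>3)&0x1fff = 0x18db
bank:3 @ bit 0 → (0xc6db>>0)&0x7 = 0x3  ←

3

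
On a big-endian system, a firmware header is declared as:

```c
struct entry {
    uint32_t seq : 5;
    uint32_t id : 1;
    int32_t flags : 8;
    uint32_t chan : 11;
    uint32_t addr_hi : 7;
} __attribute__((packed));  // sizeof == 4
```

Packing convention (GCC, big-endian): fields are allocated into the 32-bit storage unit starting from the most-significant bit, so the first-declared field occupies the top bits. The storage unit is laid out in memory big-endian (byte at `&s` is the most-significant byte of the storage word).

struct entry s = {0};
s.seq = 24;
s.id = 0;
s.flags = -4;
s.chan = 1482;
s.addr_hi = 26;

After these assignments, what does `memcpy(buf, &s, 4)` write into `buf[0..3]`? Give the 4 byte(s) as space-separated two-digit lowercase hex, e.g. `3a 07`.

seq:5 = 24 → 0x18 << 27 → word 0xc0000000
id:1 = 0 → 0x0 << 26 → word 0xc0000000
flags:8 = -4 → 0xfc << 18 → word 0xc3f00000
chan:11 = 1482 → 0x5ca << 7 → word 0xc3f2e500
addr_hi:7 = 26 → 0x1a << 0 → word 0xc3f2e51a
word = 0xc3f2e51a → big-endian bytes:
  [0]=0xc3  [1]=0xf2  [2]=0xe5  [3]=0x1a

c3 f2 e5 1a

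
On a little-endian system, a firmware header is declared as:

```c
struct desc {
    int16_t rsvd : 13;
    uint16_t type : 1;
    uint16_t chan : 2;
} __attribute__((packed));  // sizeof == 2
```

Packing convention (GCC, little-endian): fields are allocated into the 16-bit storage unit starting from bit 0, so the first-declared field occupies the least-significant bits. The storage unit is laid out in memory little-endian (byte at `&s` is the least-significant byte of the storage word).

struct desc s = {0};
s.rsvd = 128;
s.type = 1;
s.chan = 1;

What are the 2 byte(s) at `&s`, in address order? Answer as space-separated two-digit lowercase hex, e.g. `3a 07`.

rsvd (13b) val=128 bits=0x80 at bit 0: 0x0080
type (1b) val=1 bits=0x1 at bit 13: 0x2080
chan (2b) val=1 bits=0x1 at bit 14: 0x6080
word = 0x6080 → little-endian bytes:
  [0]=0x80  [1]=0x60

80 60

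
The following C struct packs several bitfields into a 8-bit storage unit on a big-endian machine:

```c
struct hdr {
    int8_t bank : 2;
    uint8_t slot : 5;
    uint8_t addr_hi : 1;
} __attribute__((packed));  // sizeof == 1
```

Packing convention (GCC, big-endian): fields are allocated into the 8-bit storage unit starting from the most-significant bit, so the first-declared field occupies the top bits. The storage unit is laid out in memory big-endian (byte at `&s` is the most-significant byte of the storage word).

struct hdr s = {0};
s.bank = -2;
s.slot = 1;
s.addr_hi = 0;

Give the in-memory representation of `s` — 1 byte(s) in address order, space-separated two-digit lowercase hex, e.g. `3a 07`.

[6+:2] bank=-2 & 0x3 = 0x2; word=0x80
[1+:5] slot=1 & 0x1f = 0x1; word=0x82
[0+:1] addr_hi=0 & 0x1 = 0x0; word=0x82
word = 0x82 → big-endian bytes:
  [0]=0x82

82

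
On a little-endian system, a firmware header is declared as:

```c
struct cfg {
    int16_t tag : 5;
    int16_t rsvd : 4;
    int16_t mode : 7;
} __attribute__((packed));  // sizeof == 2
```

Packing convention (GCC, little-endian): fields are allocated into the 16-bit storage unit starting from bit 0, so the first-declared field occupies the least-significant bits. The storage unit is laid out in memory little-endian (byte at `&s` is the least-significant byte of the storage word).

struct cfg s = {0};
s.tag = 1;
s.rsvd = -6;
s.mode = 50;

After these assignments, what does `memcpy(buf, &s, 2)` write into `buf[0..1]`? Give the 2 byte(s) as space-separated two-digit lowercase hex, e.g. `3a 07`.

41 65

tag (5b) val=1 bits=0x1 at bit 0: 0x0001
rsvd (4b) val=-6 bits=0xa at bit 5: 0x0141
mode (7b) val=50 bits=0x32 at bit 9: 0x6541
word = 0x6541 → little-endian bytes:
  [0]=0x41  [1]=0x65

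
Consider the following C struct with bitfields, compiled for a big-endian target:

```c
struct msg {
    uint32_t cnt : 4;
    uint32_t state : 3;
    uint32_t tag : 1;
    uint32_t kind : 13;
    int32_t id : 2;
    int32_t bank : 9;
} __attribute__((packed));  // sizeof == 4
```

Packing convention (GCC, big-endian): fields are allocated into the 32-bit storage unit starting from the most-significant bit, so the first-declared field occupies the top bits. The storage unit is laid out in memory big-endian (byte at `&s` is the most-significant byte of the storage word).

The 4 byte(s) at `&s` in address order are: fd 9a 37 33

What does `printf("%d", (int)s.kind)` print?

4934

[0]=0xfd [1]=0x9a [2]=0x37 [3]=0x33 (big-endian) → word 0xfd9a3733
cnt:4 @ bit 28 → (0xfd9a3733>>28)&0xf = 0xf
state:3 @ bit 25 → (0xfd9a3733>>25)&0x7 = 0x6
tag:1 @ bit 24 → (0xfd9a3733>>24)&0x1 = 0x1
kind:13 @ bit 11 → (0xfd9a3733>>11)&0x1fff = 0x1346  ←
id:2 @ bit 9 → (0xfd9a3733>>9)&0x3 = 0x3
bank:9 @ bit 0 → (0xfd9a3733>>0)&0x1ff = 0x133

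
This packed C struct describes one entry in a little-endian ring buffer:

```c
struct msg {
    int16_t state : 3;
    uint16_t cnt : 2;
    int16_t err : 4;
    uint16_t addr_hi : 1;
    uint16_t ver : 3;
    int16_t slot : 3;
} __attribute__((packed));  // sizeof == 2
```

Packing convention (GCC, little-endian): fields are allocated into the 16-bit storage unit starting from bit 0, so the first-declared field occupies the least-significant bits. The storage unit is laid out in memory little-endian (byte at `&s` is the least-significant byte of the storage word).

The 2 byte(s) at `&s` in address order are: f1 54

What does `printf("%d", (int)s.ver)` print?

[0]=0xf1 [1]=0x54 (little-endian) → word 0x54f1
state:3 @ bit 0 → (0x54f1>>0)&0x7 = 0x1
cnt:2 @ bit 3 → (0x54f1>>3)&0x3 = 0x2
err:4 @ bit 5 → (0x54f1>>5)&0xf = 0x7
addr_hi:1 @ bit 9 → (0x54f1>>9)&0x1 = 0x0
ver:3 @ bit 10 → (0x54f1>>10)&0x7 = 0x5  ←
slot:3 @ bit 13 → (0x54f1>>13)&0x7 = 0x2

5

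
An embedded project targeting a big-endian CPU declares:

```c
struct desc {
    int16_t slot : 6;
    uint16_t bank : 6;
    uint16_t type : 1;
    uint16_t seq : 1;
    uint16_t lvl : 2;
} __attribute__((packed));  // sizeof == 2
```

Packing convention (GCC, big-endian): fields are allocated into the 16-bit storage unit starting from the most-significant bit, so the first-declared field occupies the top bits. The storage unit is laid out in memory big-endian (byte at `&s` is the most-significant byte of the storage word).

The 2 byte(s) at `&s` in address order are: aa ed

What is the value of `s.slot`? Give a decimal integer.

-22

[0]=0xaa [1]=0xed (big-endian) → word 0xaaed
slot:6 @ bit 10 → (0xaaed>>10)&0x3f = 0x2a  ←
bank:6 @ bit 4 → (0xaaed>>4)&0x3f = 0x2e
type:1 @ bit 3 → (0xaaed>>3)&0x1 = 0x1
seq:1 @ bit 2 → (0xaaed>>2)&0x1 = 0x1
lvl:2 @ bit 0 → (0xaaed>>0)&0x3 = 0x1
slot signed 6b, MSB=1: 42 - 64 = -22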